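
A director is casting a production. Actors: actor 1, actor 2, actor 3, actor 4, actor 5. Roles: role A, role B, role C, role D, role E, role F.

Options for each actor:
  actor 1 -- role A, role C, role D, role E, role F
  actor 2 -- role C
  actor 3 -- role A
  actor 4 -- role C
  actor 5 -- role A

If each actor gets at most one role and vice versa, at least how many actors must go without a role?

2

One maximum matching: actor 1→role F, actor 2→role C, actor 3→role A.
The set {actor 2, actor 3, actor 4, actor 5} has only 2 neighbours ({role A, role C}), so by Hall's theorem at most 3 of the 5 actors can be matched.
That matches 3 of the 5, leaving 2 unmatched; no matching can do better.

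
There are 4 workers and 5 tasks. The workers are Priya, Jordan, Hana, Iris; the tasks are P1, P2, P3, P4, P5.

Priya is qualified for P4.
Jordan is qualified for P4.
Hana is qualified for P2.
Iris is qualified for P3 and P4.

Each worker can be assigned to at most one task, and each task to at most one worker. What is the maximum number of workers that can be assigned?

One maximum matching: Priya→P4, Hana→P2, Iris→P3.
The set {Priya, Jordan} has only 1 neighbour ({P4}), so by Hall's theorem at most 3 of the 4 workers can be matched.

3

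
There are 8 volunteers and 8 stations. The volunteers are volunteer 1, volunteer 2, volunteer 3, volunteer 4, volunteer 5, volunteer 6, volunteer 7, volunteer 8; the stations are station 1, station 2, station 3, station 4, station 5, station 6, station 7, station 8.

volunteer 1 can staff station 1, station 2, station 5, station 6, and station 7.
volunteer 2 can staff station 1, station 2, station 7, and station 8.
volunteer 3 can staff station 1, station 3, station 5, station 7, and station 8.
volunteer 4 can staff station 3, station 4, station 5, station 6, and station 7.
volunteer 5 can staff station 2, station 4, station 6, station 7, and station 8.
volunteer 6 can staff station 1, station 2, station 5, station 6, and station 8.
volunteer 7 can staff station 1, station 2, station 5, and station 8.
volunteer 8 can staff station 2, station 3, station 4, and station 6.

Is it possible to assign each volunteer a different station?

Yes

One maximum matching: volunteer 1→station 7, volunteer 2→station 8, volunteer 3→station 5, volunteer 4→station 3, volunteer 5→station 4, volunteer 6→station 6, volunteer 7→station 1, volunteer 8→station 2.
All 8 volunteers are covered.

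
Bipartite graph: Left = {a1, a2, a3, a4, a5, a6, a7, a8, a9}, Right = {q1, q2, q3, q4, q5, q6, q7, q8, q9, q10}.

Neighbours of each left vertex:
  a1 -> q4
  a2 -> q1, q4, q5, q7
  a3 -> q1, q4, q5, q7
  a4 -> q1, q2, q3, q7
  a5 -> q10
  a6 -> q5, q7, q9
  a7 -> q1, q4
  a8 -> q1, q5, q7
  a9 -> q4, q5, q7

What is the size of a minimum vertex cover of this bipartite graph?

{a4, a5, a6, q1, q4, q5, q7} is a vertex cover of size 7: every edge has an endpoint in this set.
No smaller cover exists because a1–q4, a2–q5, a3–q7, a4–q2, a5–q10, a6–q9, a7–q1 is a matching of size 7, and a cover must include an endpoint of each of these disjoint edges (König's theorem).

7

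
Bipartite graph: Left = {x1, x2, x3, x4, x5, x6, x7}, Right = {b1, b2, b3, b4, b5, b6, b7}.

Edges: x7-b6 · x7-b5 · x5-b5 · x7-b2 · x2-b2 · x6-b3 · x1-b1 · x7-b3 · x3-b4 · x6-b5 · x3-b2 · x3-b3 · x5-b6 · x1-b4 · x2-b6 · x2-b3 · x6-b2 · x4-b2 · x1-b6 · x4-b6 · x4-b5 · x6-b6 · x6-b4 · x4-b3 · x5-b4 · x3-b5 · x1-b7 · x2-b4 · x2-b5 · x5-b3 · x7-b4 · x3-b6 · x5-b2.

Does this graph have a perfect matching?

The set {x2, x3, x4, x5, x6, x7} has only 5 neighbours ({b2, b3, b4, b5, b6}), so by Hall's theorem at most 6 of the 7 left vertices can be matched.
Hence no matching covers every left vertex.

No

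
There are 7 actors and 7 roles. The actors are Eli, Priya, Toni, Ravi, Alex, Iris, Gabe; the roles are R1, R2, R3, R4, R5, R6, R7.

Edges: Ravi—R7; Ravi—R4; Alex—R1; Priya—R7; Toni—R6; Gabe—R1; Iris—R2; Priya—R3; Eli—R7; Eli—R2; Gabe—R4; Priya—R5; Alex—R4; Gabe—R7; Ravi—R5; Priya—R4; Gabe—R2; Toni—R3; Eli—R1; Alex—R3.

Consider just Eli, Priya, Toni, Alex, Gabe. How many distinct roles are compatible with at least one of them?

The union of neighbours of {Eli, Priya, Toni, Alex, Gabe} is {R1, R2, R3, R4, R5, R6, R7}, which has 7 elements.
Since |N(S)| = 7 ≥ |S| = 5, Hall's condition holds for this subset.

7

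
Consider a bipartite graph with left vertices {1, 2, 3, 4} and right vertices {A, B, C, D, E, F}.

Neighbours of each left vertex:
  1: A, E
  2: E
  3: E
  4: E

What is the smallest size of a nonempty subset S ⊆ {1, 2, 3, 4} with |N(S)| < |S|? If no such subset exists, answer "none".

Take S = {2, 3}. Its neighbourhood is {E}, so |N(S)| = 1 < |S| = 2.
No single vertex violates Hall's condition since each has at least one neighbour, so 2 is the minimum.

2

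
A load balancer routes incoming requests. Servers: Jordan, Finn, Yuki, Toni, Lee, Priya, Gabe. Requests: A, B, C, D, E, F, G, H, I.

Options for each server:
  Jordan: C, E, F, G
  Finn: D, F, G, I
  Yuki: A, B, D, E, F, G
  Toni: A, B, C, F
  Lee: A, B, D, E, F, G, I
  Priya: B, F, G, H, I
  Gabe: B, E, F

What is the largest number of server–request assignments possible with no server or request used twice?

One maximum matching: Jordan→C, Finn→D, Yuki→E, Toni→F, Lee→A, Priya→G, Gabe→B.
All 7 servers are matched, so no larger matching exists.

7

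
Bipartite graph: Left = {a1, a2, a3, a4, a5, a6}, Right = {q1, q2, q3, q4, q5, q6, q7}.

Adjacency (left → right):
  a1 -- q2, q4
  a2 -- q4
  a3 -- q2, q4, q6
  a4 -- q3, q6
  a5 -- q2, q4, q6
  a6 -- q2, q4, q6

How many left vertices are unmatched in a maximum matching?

2

One maximum matching: a1-q2, a2-q4, a3-q6, a4-q3.
The set {a1, a2, a3, a5, a6} has only 3 neighbours ({q2, q4, q6}), so by Hall's theorem at most 4 of the 6 left vertices can be matched.
That matches 4 of the 6, leaving 2 unmatched; no matching can do better.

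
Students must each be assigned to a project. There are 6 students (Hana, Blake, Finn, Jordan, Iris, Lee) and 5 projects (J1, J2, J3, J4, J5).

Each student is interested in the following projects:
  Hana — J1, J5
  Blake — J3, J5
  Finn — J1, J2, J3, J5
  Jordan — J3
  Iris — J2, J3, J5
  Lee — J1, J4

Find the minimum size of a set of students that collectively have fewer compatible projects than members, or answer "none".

5

Take S = {Hana, Blake, Finn, Jordan, Iris}. Its neighbourhood is {J1, J2, J3, J5}, so |N(S)| = 4 < |S| = 5.
Every subset of size less than 5 has at least as many neighbours as members, so 5 is the minimum.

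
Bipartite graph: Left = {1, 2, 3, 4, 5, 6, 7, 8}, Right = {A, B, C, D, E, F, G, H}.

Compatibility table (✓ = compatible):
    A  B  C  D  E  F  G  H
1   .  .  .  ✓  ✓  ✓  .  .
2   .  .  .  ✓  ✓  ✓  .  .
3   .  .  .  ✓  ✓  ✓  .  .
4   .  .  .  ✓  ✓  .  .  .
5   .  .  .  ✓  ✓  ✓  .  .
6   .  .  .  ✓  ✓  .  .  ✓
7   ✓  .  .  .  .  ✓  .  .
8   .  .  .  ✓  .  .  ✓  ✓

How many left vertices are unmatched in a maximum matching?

One maximum matching: 1-F, 2-D, 3-E, 6-H, 7-A, 8-G.
The set {1, 2, 3, 4, 5} has only 3 neighbours ({D, E, F}), so by Hall's theorem at most 6 of the 8 left vertices can be matched.
That matches 6 of the 8, leaving 2 unmatched; no matching can do better.

2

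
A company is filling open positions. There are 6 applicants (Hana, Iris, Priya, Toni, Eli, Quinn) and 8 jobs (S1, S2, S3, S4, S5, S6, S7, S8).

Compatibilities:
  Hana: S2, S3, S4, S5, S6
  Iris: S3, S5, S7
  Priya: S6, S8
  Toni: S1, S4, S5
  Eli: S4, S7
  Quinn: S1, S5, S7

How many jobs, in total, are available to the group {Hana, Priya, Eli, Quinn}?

8

The union of neighbours of {Hana, Priya, Eli, Quinn} is {S1, S2, S3, S4, S5, S6, S7, S8}, which has 8 elements.
Since |N(S)| = 8 ≥ |S| = 4, Hall's condition holds for this subset.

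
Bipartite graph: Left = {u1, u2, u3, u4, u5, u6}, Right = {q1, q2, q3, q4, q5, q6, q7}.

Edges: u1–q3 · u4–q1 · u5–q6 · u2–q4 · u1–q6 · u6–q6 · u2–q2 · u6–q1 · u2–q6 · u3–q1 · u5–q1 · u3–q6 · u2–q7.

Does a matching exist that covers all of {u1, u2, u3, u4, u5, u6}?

The set {u3, u4, u5, u6} has only 2 neighbours ({q1, q6}), so by Hall's theorem at most 4 of the 6 left vertices can be matched.
Hence no matching covers every left vertex.

No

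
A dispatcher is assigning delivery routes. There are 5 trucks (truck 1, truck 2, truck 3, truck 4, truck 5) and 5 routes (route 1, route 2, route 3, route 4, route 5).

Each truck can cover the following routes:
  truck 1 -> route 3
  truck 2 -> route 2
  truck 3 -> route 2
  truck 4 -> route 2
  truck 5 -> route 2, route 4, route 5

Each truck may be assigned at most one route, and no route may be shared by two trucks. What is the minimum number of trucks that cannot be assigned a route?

For example, pair truck 1-route 3, truck 2-route 2, truck 5-route 4.
The set {truck 2, truck 3, truck 4} has only 1 neighbour ({route 2}), so by Hall's theorem at most 3 of the 5 trucks can be matched.
That matches 3 of the 5, leaving 2 unmatched; no matching can do better.

2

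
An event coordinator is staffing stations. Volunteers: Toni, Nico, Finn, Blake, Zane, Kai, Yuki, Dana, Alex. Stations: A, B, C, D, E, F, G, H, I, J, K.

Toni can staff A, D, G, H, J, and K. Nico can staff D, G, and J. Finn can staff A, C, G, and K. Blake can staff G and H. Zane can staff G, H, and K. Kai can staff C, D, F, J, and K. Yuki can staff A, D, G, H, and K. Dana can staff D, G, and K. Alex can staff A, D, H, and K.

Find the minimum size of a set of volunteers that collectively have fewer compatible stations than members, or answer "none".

Take S = {Toni, Nico, Blake, Zane, Yuki, Dana, Alex}. Its neighbourhood is {A, D, G, H, J, K}, so |N(S)| = 6 < |S| = 7.
Every subset of size less than 7 has at least as many neighbours as members, so 7 is the minimum.

7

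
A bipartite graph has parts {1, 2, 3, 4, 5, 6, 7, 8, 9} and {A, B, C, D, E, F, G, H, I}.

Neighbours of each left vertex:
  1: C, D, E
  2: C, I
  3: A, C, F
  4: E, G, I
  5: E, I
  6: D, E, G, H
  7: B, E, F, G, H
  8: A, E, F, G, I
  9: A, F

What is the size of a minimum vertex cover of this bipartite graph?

{1, 2, 3, 4, 5, 6, 7, 8, 9} is a vertex cover of size 9: every edge has an endpoint in this set.
No smaller cover exists because 1–D, 2–I, 3–C, 4–G, 5–E, 6–H, 7–B, 8–A, 9–F is a matching of size 9, and a cover must include an endpoint of each of these disjoint edges (König's theorem).

9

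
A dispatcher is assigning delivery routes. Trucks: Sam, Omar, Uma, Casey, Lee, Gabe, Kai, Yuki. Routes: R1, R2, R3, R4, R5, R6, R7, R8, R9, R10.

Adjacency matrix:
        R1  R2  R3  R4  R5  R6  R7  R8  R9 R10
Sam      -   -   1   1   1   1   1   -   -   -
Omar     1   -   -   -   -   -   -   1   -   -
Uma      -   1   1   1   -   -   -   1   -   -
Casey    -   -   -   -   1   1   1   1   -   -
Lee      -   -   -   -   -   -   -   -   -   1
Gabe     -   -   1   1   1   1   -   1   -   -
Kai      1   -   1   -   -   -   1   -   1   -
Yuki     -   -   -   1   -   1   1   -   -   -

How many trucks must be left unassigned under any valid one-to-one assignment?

A valid assignment of size 8: Sam→R3, Omar→R1, Uma→R8, Casey→R5, Lee→R10, Gabe→R6, Kai→R9, Yuki→R7.
This saturates every truck, so 8 is the maximum.
That matches 8 of the 8, leaving 0 unmatched; no matching can do better.

0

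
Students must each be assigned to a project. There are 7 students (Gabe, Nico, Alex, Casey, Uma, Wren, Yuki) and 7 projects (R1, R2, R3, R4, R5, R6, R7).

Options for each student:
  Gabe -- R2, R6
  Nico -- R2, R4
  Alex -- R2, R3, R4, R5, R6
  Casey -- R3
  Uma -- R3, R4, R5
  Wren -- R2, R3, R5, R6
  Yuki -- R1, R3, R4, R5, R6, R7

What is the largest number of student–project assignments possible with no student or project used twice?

6

For example, pair Gabe→R6, Nico→R2, Alex→R5, Casey→R3, Uma→R4, Yuki→R1.
The set {Gabe, Nico, Alex, Casey, Uma, Wren} has only 5 neighbours ({R2, R3, R4, R5, R6}), so by Hall's theorem at most 6 of the 7 students can be matched.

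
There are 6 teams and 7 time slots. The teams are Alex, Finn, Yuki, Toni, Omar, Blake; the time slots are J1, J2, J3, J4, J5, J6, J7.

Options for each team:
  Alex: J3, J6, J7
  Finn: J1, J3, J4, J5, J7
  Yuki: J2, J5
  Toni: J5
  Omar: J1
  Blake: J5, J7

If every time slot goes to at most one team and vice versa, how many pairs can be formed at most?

A valid assignment of size 6: Alex→J6, Finn→J3, Yuki→J2, Toni→J5, Omar→J1, Blake→J7.
This saturates every team, so 6 is the maximum.

6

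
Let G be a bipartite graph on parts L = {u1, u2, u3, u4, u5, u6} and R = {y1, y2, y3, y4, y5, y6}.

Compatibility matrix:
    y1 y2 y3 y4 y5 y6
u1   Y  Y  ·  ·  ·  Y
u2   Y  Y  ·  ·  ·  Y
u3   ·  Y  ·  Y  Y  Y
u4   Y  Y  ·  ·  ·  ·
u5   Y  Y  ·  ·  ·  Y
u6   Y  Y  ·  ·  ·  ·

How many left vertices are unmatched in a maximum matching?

One maximum matching: u1–y6, u2–y2, u3–y5, u4–y1.
The set {u1, u2, u4, u5, u6} has only 3 neighbours ({y1, y2, y6}), so by Hall's theorem at most 4 of the 6 left vertices can be matched.
That matches 4 of the 6, leaving 2 unmatched; no matching can do better.

2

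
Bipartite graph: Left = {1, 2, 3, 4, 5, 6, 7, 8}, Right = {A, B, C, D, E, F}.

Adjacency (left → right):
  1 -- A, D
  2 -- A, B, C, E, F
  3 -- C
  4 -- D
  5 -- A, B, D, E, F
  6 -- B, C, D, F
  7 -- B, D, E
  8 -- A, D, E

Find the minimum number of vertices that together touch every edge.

A maximum matching has 6 edges (e.g. 1–A, 2–E, 3–C, 4–D, 5–F, 6–B).
By König's theorem the minimum vertex cover has the same size. One such cover is {A, B, C, D, E, F}.

6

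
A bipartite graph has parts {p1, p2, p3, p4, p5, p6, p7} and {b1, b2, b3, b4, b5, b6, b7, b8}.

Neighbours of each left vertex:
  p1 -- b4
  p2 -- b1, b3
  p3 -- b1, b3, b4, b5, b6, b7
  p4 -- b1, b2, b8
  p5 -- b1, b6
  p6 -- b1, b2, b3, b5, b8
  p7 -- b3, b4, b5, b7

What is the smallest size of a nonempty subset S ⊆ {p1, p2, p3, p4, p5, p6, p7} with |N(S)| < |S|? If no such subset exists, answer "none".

none

A matching saturating every left vertex exists, for instance p1→b4, p2→b1, p3→b7, p4→b8, p5→b6, p6→b5, p7→b3.
By Hall's marriage theorem, this means |N(S)| ≥ |S| for every subset S, so no violating subset exists.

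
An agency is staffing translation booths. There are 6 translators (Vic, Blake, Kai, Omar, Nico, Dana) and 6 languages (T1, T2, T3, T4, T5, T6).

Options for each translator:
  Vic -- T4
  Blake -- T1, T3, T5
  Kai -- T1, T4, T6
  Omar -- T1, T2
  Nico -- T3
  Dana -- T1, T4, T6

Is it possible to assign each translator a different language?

For example, pair Vic-T4, Blake-T5, Kai-T1, Omar-T2, Nico-T3, Dana-T6.
All 6 translators are covered.

Yes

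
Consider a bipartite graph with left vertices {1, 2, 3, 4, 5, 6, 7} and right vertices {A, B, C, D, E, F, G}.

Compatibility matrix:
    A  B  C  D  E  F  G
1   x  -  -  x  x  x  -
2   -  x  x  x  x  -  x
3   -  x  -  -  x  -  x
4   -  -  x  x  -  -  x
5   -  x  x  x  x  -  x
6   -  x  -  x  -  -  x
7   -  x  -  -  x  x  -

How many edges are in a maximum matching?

7

For example, pair 1→A, 2→G, 3→E, 4→C, 5→D, 6→B, 7→F.
This saturates every left vertex, so 7 is the maximum.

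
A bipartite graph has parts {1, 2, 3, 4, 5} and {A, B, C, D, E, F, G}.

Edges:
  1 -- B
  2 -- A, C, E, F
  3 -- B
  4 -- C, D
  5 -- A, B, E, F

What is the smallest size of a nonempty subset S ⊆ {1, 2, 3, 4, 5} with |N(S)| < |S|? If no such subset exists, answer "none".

Take S = {1, 3}. Its neighbourhood is {B}, so |N(S)| = 1 < |S| = 2.
No single vertex violates Hall's condition since each has at least one neighbour, so 2 is the minimum.

2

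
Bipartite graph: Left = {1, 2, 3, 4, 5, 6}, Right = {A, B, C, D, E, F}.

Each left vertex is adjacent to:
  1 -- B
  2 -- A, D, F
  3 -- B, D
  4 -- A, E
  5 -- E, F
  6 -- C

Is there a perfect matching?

Yes

One maximum matching: 1→B, 2→F, 3→D, 4→A, 5→E, 6→C.
Every left vertex is matched, so this is a perfect matching.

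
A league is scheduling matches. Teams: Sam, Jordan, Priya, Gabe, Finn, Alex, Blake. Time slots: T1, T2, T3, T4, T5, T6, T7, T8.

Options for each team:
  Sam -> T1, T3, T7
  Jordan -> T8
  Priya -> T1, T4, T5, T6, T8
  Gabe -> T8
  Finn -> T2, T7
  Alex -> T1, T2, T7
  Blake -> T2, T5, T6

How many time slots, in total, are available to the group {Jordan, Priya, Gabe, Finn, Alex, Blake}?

7

The union of neighbours of {Jordan, Priya, Gabe, Finn, Alex, Blake} is {T1, T2, T4, T5, T6, T7, T8}, which has 7 elements.
Since |N(S)| = 7 ≥ |S| = 6, Hall's condition holds for this subset.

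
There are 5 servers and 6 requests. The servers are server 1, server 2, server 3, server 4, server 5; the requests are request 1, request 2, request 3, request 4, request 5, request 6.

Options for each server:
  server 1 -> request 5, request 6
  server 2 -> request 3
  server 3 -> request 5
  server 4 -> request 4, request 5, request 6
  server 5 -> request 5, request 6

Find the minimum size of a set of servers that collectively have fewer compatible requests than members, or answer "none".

Take S = {server 1, server 3, server 5}. Its neighbourhood is {request 5, request 6}, so |N(S)| = 2 < |S| = 3.
Every subset of size less than 3 has at least as many neighbours as members, so 3 is the minimum.

3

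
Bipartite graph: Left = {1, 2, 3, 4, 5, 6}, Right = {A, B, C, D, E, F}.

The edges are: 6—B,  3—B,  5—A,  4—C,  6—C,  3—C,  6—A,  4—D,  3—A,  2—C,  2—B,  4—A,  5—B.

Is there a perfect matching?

The set {1, 2, 3, 5, 6} has only 3 neighbours ({A, B, C}), so by Hall's theorem at most 4 of the 6 left vertices can be matched.
Hence no matching covers every left vertex.

No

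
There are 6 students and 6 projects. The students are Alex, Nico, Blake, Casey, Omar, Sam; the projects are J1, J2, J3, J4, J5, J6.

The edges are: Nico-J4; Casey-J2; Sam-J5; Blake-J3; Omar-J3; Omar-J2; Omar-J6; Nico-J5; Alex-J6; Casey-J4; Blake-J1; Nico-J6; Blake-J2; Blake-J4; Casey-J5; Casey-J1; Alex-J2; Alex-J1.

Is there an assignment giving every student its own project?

One maximum matching: Alex–J1, Nico–J6, Blake–J3, Casey–J4, Omar–J2, Sam–J5.
All 6 students are covered.

Yes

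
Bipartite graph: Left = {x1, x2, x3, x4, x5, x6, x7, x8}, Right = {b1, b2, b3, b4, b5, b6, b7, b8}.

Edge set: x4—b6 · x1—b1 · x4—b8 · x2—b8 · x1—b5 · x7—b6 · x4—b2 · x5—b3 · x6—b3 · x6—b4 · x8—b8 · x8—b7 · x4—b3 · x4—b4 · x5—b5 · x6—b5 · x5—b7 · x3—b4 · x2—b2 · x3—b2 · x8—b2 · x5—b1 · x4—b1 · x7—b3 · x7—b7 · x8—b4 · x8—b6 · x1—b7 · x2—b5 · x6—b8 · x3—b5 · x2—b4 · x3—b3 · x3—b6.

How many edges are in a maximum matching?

8

One maximum matching: x1→b5, x2→b8, x3→b2, x4→b4, x5→b1, x6→b3, x7→b6, x8→b7.
All 8 left vertices are matched, so no larger matching exists.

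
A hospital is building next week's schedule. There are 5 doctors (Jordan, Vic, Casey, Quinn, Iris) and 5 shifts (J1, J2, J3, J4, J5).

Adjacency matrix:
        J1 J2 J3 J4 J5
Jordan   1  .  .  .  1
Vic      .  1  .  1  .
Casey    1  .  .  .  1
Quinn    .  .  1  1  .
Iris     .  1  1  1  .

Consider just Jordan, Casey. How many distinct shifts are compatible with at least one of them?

The union of neighbours of {Jordan, Casey} is {J1, J5}, which has 2 elements.
Since |N(S)| = 2 ≥ |S| = 2, Hall's condition holds for this subset.

2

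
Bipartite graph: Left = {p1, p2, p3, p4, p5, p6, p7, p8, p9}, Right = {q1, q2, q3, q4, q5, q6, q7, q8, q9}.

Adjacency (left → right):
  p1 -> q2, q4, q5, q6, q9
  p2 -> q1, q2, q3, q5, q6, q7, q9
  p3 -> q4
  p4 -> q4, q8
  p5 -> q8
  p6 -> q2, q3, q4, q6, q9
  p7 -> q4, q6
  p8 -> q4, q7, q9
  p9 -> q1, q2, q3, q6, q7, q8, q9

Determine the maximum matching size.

A valid assignment of size 8: p1-q2, p2-q1, p3-q4, p4-q8, p6-q3, p7-q6, p8-q7, p9-q9.
The set {p3, p4, p5} has only 2 neighbours ({q4, q8}), so by Hall's theorem at most 8 of the 9 left vertices can be matched.

8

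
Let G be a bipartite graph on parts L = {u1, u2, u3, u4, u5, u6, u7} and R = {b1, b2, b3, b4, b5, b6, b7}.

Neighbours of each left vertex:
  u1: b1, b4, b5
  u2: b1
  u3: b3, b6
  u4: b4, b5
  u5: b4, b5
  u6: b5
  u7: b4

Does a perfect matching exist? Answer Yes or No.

No

The set {u1, u2, u4, u5, u6, u7} has only 3 neighbours ({b1, b4, b5}), so by Hall's theorem at most 4 of the 7 left vertices can be matched.
Hence no matching covers every left vertex.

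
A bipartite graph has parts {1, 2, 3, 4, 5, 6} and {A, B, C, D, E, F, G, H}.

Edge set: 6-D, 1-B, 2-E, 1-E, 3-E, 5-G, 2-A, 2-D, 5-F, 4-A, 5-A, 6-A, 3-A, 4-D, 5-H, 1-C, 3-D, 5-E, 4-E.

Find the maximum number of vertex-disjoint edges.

One maximum matching: 1–B, 2–A, 3–D, 4–E, 5–G.
The set {2, 3, 4, 6} has only 3 neighbours ({A, D, E}), so by Hall's theorem at most 5 of the 6 left vertices can be matched.

5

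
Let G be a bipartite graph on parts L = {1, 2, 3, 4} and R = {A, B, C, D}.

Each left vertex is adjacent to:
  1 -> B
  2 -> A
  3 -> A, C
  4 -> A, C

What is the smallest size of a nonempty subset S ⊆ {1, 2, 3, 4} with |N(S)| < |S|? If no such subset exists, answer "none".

3

Take S = {2, 3, 4}. Its neighbourhood is {A, C}, so |N(S)| = 2 < |S| = 3.
Every subset of size less than 3 has at least as many neighbours as members, so 3 is the minimum.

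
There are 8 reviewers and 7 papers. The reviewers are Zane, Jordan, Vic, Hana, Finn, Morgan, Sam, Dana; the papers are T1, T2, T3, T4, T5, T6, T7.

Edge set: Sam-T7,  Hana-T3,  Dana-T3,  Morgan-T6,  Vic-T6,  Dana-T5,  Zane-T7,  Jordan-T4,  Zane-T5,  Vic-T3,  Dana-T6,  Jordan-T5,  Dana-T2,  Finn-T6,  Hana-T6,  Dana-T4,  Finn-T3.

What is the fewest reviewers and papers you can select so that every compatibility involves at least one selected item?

The 6 edges Zane–T5, Jordan–T4, Vic–T3, Hana–T6, Sam–T7, Dana–T2 form a matching, so any vertex cover needs at least 6 vertices (one per matched edge).
Conversely {Zane, Jordan, Sam, Dana, T3, T6} meets every edge and has exactly 6 vertices, so 6 is optimal.

6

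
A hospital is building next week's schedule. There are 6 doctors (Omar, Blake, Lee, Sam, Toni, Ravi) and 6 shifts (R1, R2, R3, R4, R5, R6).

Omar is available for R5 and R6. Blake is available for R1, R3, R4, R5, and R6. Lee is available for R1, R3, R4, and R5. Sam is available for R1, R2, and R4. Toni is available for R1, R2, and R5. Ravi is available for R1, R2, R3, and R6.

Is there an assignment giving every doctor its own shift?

For example, pair Omar–R5, Blake–R6, Lee–R1, Sam–R4, Toni–R2, Ravi–R3.
All 6 doctors are covered.

Yes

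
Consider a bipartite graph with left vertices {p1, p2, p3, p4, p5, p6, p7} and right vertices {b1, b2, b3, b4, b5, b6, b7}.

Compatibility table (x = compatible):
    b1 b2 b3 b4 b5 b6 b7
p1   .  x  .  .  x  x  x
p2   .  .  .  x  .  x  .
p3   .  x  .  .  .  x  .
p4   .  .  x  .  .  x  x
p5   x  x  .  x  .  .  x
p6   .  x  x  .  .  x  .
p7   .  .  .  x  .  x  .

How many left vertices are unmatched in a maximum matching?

0

One maximum matching: p1→b5, p2→b4, p3→b2, p4→b7, p5→b1, p6→b3, p7→b6.
This saturates every left vertex, so 7 is the maximum.
That matches 7 of the 7, leaving 0 unmatched; no matching can do better.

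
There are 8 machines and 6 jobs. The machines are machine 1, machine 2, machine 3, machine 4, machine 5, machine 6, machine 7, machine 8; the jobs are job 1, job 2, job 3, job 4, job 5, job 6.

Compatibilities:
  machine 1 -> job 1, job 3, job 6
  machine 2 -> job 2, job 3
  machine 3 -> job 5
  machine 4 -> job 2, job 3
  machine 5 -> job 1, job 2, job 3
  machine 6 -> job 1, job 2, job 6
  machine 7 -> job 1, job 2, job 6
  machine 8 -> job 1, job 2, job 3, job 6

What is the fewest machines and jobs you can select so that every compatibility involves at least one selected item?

{machine 3, job 1, job 2, job 3, job 6} is a vertex cover of size 5: every edge has an endpoint in this set.
No smaller cover exists because machine 1–job 6, machine 2–job 3, machine 3–job 5, machine 4–job 2, machine 5–job 1 is a matching of size 5, and a cover must include an endpoint of each of these disjoint edges (König's theorem).

5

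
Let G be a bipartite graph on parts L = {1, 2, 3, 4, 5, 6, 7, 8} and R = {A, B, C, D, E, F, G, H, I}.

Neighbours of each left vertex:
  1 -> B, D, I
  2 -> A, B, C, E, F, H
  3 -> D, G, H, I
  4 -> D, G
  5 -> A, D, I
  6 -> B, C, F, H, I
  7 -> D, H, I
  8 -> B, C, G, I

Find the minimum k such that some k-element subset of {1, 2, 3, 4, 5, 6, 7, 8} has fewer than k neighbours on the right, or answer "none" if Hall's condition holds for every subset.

none

A matching saturating every left vertex exists, for instance 1→I, 2→E, 3→H, 4→G, 5→A, 6→F, 7→D, 8→B.
By Hall's marriage theorem, this means |N(S)| ≥ |S| for every subset S, so no violating subset exists.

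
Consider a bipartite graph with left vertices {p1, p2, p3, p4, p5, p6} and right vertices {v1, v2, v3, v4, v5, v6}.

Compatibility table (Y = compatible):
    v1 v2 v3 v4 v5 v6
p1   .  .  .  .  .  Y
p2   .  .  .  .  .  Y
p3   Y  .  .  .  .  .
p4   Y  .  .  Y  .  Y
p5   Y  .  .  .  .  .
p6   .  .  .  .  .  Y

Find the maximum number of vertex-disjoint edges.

One maximum matching: p1–v6, p3–v1, p4–v4.
The set {p1, p2, p3, p5, p6} has only 2 neighbours ({v1, v6}), so by Hall's theorem at most 3 of the 6 left vertices can be matched.

3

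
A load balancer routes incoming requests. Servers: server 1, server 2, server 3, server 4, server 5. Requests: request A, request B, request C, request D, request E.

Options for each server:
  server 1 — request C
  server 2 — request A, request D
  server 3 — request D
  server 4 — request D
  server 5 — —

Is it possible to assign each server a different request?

No

The set {server 3, server 4, server 5} has only 1 neighbour ({request D}), so by Hall's theorem at most 3 of the 5 servers can be matched.
Hence no matching covers every server.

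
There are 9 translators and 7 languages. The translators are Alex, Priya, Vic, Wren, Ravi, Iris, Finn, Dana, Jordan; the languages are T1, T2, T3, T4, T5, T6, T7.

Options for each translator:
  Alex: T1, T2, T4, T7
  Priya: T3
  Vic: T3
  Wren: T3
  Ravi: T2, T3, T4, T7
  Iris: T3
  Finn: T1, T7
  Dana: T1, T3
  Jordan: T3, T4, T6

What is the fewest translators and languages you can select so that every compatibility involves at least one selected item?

6

A maximum matching has 6 edges (e.g. Alex–T2, Priya–T3, Ravi–T4, Finn–T7, Dana–T1, Jordan–T6).
By König's theorem the minimum vertex cover has the same size. One such cover is {Alex, Ravi, Finn, Dana, Jordan, T3}.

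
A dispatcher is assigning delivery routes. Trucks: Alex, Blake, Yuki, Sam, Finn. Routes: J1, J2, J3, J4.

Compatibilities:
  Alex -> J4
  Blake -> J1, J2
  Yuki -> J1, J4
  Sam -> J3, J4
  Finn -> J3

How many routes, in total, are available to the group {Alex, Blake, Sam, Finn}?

4

The union of neighbours of {Alex, Blake, Sam, Finn} is {J1, J2, J3, J4}, which has 4 elements.
Since |N(S)| = 4 ≥ |S| = 4, Hall's condition holds for this subset.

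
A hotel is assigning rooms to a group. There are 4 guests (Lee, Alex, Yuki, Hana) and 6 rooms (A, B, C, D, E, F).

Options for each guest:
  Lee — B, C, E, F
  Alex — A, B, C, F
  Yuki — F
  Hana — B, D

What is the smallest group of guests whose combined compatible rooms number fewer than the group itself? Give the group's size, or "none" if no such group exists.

A matching saturating every guest exists, for instance Lee→E, Alex→C, Yuki→F, Hana→B.
By Hall's marriage theorem, this means |N(S)| ≥ |S| for every subset S, so no violating subset exists.

none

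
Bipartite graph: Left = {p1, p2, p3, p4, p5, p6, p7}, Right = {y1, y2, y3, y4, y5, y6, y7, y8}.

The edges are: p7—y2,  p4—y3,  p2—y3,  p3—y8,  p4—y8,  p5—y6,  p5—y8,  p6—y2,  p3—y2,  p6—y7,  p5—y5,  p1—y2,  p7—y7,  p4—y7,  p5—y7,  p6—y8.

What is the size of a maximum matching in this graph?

5

One maximum matching: p1→y2, p2→y3, p3→y8, p4→y7, p5→y6.
The set {p1, p2, p3, p4, p6, p7} has only 4 neighbours ({y2, y3, y7, y8}), so by Hall's theorem at most 5 of the 7 left vertices can be matched.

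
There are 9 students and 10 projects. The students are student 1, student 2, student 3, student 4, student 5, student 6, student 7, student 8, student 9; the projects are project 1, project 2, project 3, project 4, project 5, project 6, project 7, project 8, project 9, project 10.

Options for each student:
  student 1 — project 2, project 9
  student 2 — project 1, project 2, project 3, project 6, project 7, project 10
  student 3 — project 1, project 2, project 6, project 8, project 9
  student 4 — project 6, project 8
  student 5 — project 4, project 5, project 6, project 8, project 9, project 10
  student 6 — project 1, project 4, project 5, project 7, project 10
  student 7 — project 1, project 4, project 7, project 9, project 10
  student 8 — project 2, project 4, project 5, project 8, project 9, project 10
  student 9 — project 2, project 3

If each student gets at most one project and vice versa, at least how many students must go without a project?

One maximum matching: student 1→project 2, student 2→project 7, student 3→project 1, student 4→project 8, student 5→project 6, student 6→project 4, student 7→project 9, student 8→project 10, student 9→project 3.
All 9 students are matched, so no larger matching exists.
That matches 9 of the 9, leaving 0 unmatched; no matching can do better.

0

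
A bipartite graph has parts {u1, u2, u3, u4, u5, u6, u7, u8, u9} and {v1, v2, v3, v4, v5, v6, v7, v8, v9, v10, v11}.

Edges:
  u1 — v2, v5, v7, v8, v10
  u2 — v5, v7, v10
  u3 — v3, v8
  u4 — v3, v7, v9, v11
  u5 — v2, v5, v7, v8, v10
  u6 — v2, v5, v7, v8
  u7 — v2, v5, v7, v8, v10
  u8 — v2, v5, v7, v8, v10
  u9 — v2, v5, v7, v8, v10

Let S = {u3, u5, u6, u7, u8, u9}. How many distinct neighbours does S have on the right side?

The union of neighbours of {u3, u5, u6, u7, u8, u9} is {v2, v3, v5, v7, v8, v10}, which has 6 elements.
Since |N(S)| = 6 ≥ |S| = 6, Hall's condition holds for this subset.

6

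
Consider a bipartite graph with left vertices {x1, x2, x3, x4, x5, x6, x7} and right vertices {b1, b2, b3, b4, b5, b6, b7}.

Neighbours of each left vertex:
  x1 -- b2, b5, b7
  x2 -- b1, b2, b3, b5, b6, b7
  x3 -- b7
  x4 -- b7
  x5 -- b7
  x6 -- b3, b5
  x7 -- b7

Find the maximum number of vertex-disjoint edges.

4

For example, pair x1-b5, x2-b1, x3-b7, x6-b3.
The set {x3, x4, x5, x7} has only 1 neighbour ({b7}), so by Hall's theorem at most 4 of the 7 left vertices can be matched.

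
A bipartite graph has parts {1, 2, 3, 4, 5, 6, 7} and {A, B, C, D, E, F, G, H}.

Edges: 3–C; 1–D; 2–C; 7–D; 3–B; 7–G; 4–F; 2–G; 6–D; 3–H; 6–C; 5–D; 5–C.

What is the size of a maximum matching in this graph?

A valid assignment of size 5: 1-D, 2-G, 3-B, 4-F, 5-C.
The set {1, 2, 5, 6, 7} has only 3 neighbours ({C, D, G}), so by Hall's theorem at most 5 of the 7 left vertices can be matched.

5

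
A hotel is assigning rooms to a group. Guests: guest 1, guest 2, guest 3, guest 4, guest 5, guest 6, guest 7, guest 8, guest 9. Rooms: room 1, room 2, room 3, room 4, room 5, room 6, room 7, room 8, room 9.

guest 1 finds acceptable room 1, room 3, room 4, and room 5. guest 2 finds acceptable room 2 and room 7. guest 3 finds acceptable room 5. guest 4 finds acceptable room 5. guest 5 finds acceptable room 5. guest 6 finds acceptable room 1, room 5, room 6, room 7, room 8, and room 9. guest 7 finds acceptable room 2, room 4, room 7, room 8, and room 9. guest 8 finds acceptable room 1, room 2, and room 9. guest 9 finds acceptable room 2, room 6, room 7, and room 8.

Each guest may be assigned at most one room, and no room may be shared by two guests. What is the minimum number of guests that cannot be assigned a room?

One maximum matching: guest 1→room 3, guest 2→room 2, guest 3→room 5, guest 6→room 8, guest 7→room 4, guest 8→room 9, guest 9→room 7.
The set {guest 3, guest 4, guest 5} has only 1 neighbour ({room 5}), so by Hall's theorem at most 7 of the 9 guests can be matched.
That matches 7 of the 9, leaving 2 unmatched; no matching can do better.

2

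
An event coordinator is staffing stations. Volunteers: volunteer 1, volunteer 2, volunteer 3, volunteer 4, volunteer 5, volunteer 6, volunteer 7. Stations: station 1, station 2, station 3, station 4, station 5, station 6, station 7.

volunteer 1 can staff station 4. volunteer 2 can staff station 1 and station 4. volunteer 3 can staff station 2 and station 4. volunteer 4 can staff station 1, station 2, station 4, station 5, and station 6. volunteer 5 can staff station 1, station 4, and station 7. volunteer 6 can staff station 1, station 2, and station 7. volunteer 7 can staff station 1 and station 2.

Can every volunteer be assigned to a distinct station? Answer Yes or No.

No

The set {volunteer 1, volunteer 2, volunteer 3, volunteer 5, volunteer 6, volunteer 7} has only 4 neighbours ({station 1, station 2, station 4, station 7}), so by Hall's theorem at most 5 of the 7 volunteers can be matched.
Hence no matching covers every volunteer.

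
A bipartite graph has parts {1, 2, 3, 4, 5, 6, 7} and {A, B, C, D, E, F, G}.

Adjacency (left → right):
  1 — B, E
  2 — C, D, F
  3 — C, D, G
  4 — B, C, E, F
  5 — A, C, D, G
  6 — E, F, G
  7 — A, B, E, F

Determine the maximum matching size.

7

One maximum matching: 1–E, 2–D, 3–C, 4–F, 5–A, 6–G, 7–B.
This saturates every left vertex, so 7 is the maximum.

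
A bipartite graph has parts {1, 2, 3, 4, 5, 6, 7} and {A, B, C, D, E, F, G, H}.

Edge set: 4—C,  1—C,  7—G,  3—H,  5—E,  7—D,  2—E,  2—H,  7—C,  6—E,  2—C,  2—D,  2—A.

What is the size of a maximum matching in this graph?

For example, pair 1→C, 2→A, 3→H, 5→E, 7→G.
The set {1, 4, 5, 6} has only 2 neighbours ({C, E}), so by Hall's theorem at most 5 of the 7 left vertices can be matched.

5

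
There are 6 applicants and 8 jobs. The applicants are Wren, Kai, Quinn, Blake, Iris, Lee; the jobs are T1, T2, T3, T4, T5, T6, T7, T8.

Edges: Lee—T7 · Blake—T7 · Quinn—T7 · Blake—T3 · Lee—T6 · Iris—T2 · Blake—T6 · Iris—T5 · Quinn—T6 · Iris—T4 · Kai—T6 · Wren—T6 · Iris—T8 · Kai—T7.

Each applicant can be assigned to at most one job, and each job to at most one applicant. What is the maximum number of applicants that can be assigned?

One maximum matching: Wren→T6, Kai→T7, Blake→T3, Iris→T8.
The set {Wren, Kai, Quinn, Lee} has only 2 neighbours ({T6, T7}), so by Hall's theorem at most 4 of the 6 applicants can be matched.

4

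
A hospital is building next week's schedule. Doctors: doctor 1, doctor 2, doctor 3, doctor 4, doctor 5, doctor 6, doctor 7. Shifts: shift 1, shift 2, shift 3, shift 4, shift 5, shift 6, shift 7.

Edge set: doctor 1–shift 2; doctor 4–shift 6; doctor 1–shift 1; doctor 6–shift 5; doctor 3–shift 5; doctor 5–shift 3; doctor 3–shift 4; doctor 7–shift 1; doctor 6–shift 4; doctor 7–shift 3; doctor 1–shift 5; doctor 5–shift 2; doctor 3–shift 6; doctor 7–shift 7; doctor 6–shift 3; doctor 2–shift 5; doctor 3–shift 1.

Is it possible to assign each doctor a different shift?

Yes

A valid assignment of size 7: doctor 1→shift 1, doctor 2→shift 5, doctor 3→shift 4, doctor 4→shift 6, doctor 5→shift 2, doctor 6→shift 3, doctor 7→shift 7.
Every doctor is matched, so this is a perfect matching.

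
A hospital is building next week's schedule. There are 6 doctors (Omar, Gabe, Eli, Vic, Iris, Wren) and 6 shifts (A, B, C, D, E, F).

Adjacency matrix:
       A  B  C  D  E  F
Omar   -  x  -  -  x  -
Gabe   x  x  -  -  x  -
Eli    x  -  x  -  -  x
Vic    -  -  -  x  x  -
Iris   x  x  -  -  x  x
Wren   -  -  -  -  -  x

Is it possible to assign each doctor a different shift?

Yes

For example, pair Omar-E, Gabe-A, Eli-C, Vic-D, Iris-B, Wren-F.
All 6 doctors are covered.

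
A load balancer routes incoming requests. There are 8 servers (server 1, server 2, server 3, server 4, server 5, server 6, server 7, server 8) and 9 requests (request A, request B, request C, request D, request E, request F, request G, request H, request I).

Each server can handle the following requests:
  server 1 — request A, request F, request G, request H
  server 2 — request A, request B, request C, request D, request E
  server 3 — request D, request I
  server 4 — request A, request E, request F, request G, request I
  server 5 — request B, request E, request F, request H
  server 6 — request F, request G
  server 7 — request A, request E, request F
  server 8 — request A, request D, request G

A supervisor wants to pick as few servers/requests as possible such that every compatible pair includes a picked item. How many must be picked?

A maximum matching has 8 edges (e.g. server 1–request A, server 2–request C, server 3–request D, server 4–request I, server 5–request H, server 6–request F, server 7–request E, server 8–request G).
By König's theorem the minimum vertex cover has the same size. One such cover is {server 1, server 2, server 3, server 4, server 5, server 6, server 7, server 8}.

8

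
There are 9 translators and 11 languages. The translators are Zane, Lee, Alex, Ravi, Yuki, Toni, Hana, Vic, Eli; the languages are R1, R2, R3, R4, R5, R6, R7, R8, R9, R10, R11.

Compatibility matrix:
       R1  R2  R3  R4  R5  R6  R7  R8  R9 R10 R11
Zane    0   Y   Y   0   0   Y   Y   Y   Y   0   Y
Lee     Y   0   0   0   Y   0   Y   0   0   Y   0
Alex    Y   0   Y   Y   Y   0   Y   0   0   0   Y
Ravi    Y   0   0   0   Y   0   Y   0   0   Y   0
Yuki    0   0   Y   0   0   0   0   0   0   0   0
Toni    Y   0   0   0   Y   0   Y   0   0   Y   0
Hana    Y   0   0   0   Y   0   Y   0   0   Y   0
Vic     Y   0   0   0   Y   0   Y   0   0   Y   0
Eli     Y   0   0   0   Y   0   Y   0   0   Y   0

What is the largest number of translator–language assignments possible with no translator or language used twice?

7

One maximum matching: Zane→R9, Lee→R1, Alex→R4, Ravi→R10, Yuki→R3, Toni→R5, Hana→R7.
The set {Lee, Ravi, Toni, Hana, Vic, Eli} has only 4 neighbours ({R1, R10, R5, R7}), so by Hall's theorem at most 7 of the 9 translators can be matched.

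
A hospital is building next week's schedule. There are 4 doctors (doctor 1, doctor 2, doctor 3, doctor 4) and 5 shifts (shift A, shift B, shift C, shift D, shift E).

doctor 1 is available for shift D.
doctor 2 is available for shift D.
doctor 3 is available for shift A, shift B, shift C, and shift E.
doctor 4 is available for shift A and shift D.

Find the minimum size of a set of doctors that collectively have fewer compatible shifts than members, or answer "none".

2

Take S = {doctor 1, doctor 2}. Its neighbourhood is {shift D}, so |N(S)| = 1 < |S| = 2.
No single vertex violates Hall's condition since each has at least one neighbour, so 2 is the minimum.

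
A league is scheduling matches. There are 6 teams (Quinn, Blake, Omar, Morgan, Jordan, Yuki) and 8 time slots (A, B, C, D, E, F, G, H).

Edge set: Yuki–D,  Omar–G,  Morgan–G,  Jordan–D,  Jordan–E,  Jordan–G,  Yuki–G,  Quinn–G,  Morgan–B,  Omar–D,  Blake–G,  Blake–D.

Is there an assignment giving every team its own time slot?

No

The set {Quinn, Blake, Omar, Yuki} has only 2 neighbours ({D, G}), so by Hall's theorem at most 4 of the 6 teams can be matched.
Hence no matching covers every team.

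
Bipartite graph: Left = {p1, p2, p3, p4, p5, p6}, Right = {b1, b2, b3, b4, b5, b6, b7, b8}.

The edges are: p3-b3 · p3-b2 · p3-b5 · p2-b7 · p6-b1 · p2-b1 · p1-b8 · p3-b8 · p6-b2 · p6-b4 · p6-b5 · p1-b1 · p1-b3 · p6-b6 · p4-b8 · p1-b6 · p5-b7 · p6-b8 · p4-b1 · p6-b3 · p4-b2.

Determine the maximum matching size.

One maximum matching: p1–b3, p2–b1, p3–b2, p4–b8, p5–b7, p6–b5.
This saturates every left vertex, so 6 is the maximum.

6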